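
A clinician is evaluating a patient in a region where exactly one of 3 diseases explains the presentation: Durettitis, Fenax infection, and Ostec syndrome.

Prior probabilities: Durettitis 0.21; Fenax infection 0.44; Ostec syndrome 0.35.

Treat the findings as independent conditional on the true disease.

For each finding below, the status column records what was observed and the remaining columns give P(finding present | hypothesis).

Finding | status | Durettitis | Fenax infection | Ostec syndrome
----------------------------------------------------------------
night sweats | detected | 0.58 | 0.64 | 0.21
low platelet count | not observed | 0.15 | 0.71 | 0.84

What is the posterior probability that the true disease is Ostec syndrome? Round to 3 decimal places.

Multiply each prior by the joint likelihood of the evidence pattern (using 1 − P(present | H) for each absent finding):
  Durettitis: 0.21 × 0.58 × (1 − 0.15) = 0.10353
  Fenax infection: 0.44 × 0.64 × (1 − 0.71) = 0.081664
  Ostec syndrome: 0.35 × 0.21 × (1 − 0.84) = 0.01176
Normalizing constant Z = 0.10353 + 0.081664 + 0.01176 = 0.19695.
P(Ostec syndrome | evidence) = 0.01176 / 0.19695 ≈ 0.060.

0.060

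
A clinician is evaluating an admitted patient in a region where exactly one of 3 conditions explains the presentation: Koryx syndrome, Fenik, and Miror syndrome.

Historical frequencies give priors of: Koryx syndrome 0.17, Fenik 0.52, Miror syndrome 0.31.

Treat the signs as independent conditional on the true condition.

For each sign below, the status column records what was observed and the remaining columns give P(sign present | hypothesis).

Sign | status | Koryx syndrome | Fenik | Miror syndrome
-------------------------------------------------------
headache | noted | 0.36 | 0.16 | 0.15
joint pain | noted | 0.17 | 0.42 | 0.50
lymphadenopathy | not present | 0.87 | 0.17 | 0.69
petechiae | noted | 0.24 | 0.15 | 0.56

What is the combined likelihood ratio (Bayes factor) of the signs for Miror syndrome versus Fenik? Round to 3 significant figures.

Take the product of per-sign likelihoods under each hypothesis (using 1 − P(present | H) for each absent sign), then divide.
  Miror syndrome: 0.15 × 0.50 × (1 − 0.69) × 0.56 = 0.01302
  Fenik: 0.16 × 0.42 × (1 − 0.17) × 0.15 = 0.0083664
Bayes factor = 0.01302 / 0.0083664 ≈ 1.56

1.56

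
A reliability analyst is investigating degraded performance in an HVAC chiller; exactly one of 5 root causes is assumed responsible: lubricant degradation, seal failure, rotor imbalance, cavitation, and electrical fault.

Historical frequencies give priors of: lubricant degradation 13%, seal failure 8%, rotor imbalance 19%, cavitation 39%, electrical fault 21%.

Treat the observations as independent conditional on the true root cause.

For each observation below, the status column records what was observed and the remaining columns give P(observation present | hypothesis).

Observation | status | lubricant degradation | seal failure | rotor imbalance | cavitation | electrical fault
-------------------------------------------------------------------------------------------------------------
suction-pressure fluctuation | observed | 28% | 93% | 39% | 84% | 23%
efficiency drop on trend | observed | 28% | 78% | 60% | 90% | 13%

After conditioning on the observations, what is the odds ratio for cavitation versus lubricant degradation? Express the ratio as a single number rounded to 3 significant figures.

Unnormalized posterior weight (prior times the observation likelihoods) for each of the two hypotheses:
  cavitation: 0.39 × 0.84 × 0.90 = 0.29484
  lubricant degradation: 0.13 × 0.28 × 0.28 = 0.010192
Posterior odds = 0.29484 / 0.010192 ≈ 28.9.

28.9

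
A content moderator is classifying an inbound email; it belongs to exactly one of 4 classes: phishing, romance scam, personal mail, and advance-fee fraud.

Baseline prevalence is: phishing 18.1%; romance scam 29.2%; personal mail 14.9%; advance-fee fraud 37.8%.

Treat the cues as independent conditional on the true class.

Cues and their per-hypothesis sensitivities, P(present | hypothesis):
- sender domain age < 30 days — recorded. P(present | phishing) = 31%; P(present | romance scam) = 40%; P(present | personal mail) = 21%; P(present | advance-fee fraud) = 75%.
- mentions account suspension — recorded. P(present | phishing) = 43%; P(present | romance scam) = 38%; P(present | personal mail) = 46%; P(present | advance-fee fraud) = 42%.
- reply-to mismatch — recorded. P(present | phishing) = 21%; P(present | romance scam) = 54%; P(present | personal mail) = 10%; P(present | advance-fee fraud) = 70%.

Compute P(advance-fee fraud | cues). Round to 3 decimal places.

By Bayes' rule with conditional independence, the unnormalized weight for each hypothesis is prior × ∏ likelihoods:
  phishing: 0.181 × 0.31 × 0.43 × 0.21 = 0.0050667
  romance scam: 0.292 × 0.40 × 0.38 × 0.54 = 0.023967
  personal mail: 0.149 × 0.21 × 0.46 × 0.10 = 0.0014393
  advance-fee fraud: 0.378 × 0.75 × 0.42 × 0.70 = 0.083349
Normalizing constant Z = 0.0050667 + 0.023967 + 0.0014393 + 0.083349 = 0.11382.
P(advance-fee fraud | evidence) = 0.083349 / 0.11382 ≈ 0.732.

0.732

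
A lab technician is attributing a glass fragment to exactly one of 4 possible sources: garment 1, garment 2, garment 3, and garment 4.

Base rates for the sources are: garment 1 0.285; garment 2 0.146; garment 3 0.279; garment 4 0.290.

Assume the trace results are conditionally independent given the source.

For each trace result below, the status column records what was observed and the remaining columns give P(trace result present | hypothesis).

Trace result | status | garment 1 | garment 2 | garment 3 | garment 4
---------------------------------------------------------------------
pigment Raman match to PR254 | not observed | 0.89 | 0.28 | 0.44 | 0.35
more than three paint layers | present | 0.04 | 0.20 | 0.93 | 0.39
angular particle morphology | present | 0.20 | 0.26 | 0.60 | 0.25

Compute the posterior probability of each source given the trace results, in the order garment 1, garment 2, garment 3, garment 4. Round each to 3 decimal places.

0.002, 0.049, 0.783, 0.165

For each hypothesis, the unnormalized posterior weight is prior × product of the trace result likelihoods (using 1 − P(present | H) for each absent trace result):
  garment 1: 0.285 × (1 − 0.89) × 0.04 × 0.20 = 0.0002508
  garment 2: 0.146 × (1 − 0.28) × 0.20 × 0.26 = 0.0054662
  garment 3: 0.279 × (1 − 0.44) × 0.93 × 0.60 = 0.087182
  garment 4: 0.290 × (1 − 0.35) × 0.39 × 0.25 = 0.018379
Marginal likelihood of the evidence = 0.11128.
P(garment 1 | evidence) = 0.0002508 / 0.11128 ≈ 0.002
P(garment 2 | evidence) = 0.0054662 / 0.11128 ≈ 0.049
P(garment 3 | evidence) = 0.087182 / 0.11128 ≈ 0.783
P(garment 4 | evidence) = 0.018379 / 0.11128 ≈ 0.165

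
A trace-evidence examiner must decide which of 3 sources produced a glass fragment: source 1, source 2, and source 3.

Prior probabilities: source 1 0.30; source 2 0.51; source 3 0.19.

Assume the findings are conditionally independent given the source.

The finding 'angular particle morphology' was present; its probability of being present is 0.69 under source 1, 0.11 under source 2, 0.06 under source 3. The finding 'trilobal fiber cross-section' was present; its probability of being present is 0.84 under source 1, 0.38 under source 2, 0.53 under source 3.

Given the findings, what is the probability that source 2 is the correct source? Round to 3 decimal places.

Multiply each prior by the joint likelihood of the evidence pattern:
  source 1: 0.30 × 0.69 × 0.84 = 0.17388
  source 2: 0.51 × 0.11 × 0.38 = 0.021318
  source 3: 0.19 × 0.06 × 0.53 = 0.006042
Normalizing constant Z = 0.17388 + 0.021318 + 0.006042 = 0.20124.
P(source 2 | evidence) = 0.021318 / 0.20124 ≈ 0.106.

0.106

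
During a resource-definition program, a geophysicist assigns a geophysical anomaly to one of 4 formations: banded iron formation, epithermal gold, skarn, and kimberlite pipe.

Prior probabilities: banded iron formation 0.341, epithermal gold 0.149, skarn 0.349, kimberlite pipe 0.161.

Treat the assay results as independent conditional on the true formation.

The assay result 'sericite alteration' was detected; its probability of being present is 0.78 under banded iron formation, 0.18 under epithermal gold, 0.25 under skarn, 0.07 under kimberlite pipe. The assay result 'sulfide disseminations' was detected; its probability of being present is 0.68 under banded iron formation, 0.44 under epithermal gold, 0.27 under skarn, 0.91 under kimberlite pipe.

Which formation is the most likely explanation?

banded iron formation

For each hypothesis, the unnormalized posterior weight is prior × product of the assay result likelihoods:
  banded iron formation: 0.341 × 0.78 × 0.68 = 0.18087
  epithermal gold: 0.149 × 0.18 × 0.44 = 0.011801
  skarn: 0.349 × 0.25 × 0.27 = 0.023557
  kimberlite pipe: 0.161 × 0.07 × 0.91 = 0.010256
Normalizing constant Z = 0.18087 + 0.011801 + 0.023557 + 0.010256 = 0.22648.
P(banded iron formation | evidence) ≈ 0.18087 / 0.22648 ≈ 0.799
P(epithermal gold | evidence) ≈ 0.011801 / 0.22648 ≈ 0.052
P(skarn | evidence) ≈ 0.023557 / 0.22648 ≈ 0.104
P(kimberlite pipe | evidence) ≈ 0.010256 / 0.22648 ≈ 0.045
The largest is 0.799, so banded iron formation is most probable.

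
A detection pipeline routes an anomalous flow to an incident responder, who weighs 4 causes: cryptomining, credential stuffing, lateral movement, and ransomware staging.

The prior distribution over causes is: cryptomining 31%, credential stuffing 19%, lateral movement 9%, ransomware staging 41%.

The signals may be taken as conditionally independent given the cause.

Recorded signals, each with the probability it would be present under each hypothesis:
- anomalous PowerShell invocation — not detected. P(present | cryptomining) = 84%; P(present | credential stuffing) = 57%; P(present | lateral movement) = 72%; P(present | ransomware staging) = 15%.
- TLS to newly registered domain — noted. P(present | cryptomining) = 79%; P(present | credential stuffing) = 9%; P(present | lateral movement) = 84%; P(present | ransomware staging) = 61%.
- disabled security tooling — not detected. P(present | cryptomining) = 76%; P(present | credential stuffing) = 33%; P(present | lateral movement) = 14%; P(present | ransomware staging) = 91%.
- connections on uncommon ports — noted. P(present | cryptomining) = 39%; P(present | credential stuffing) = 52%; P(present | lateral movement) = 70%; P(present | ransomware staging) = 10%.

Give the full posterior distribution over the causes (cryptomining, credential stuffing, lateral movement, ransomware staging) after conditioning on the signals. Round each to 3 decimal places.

Multiply each prior by the joint likelihood of the signal pattern (using 1 − P(present | H) for each absent signal):
  cryptomining: 0.31 × (1 − 0.84) × 0.79 × (1 − 0.76) × 0.39 = 0.0036676
  credential stuffing: 0.19 × (1 − 0.57) × 0.09 × (1 − 0.33) × 0.52 = 0.0025618
  lateral movement: 0.09 × (1 − 0.72) × 0.84 × (1 − 0.14) × 0.70 = 0.012743
  ransomware staging: 0.41 × (1 − 0.15) × 0.61 × (1 − 0.91) × 0.10 = 0.0019133
Marginal likelihood of the evidence = 0.020886.
P(cryptomining | evidence) = 0.0036676 / 0.020886 ≈ 0.176
P(credential stuffing | evidence) = 0.0025618 / 0.020886 ≈ 0.123
P(lateral movement | evidence) = 0.012743 / 0.020886 ≈ 0.610
P(ransomware staging | evidence) = 0.0019133 / 0.020886 ≈ 0.092

0.176, 0.123, 0.610, 0.092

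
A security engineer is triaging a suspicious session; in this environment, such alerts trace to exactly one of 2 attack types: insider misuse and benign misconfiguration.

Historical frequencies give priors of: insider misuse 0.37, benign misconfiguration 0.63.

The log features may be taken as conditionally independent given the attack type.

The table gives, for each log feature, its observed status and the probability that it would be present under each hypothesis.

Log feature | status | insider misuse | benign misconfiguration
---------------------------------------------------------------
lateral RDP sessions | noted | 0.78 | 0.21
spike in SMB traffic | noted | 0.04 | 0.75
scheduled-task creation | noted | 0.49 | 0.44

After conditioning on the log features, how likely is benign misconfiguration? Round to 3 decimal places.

0.885

By Bayes' rule with conditional independence, the unnormalized weight for each hypothesis is prior × ∏ likelihoods:
  insider misuse: 0.37 × 0.78 × 0.04 × 0.49 = 0.0056566
  benign misconfiguration: 0.63 × 0.21 × 0.75 × 0.44 = 0.043659
Normalizing constant Z = 0.0056566 + 0.043659 = 0.049316.
P(benign misconfiguration | evidence) = 0.043659 / 0.049316 ≈ 0.885.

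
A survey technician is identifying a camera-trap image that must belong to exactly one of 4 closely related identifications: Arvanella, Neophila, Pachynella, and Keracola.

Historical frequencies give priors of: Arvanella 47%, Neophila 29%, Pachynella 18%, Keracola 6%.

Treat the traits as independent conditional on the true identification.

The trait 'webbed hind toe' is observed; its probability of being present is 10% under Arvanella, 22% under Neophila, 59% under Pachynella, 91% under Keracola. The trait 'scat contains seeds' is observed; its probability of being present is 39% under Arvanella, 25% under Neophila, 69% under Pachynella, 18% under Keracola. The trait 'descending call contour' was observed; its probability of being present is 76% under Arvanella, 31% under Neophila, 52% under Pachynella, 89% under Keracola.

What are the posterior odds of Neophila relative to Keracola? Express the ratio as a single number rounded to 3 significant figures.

0.565

Unnormalized posterior weight (prior times the trait likelihoods) for each of the two hypotheses:
  Neophila: 0.29 × 0.22 × 0.25 × 0.31 = 0.0049445
  Keracola: 0.06 × 0.91 × 0.18 × 0.89 = 0.0087469
Posterior odds = 0.0049445 / 0.0087469 ≈ 0.565.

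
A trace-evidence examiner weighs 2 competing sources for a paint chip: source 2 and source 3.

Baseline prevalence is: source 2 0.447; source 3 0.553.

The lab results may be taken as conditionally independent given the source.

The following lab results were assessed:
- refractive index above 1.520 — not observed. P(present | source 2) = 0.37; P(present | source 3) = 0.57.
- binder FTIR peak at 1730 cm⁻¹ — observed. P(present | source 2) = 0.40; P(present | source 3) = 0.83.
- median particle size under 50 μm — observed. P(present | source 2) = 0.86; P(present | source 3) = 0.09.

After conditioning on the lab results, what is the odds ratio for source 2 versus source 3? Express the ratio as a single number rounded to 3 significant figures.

Posterior odds equal prior odds times the likelihood ratio; only the two competing hypotheses matter (using 1 − P(present | H) for each absent lab result).
  source 2: 0.447 × (1 − 0.37) × 0.40 × 0.86 = 0.096874
  source 3: 0.553 × (1 − 0.57) × 0.83 × 0.09 = 0.017763
Posterior odds = 0.096874 / 0.017763 ≈ 5.45.

5.45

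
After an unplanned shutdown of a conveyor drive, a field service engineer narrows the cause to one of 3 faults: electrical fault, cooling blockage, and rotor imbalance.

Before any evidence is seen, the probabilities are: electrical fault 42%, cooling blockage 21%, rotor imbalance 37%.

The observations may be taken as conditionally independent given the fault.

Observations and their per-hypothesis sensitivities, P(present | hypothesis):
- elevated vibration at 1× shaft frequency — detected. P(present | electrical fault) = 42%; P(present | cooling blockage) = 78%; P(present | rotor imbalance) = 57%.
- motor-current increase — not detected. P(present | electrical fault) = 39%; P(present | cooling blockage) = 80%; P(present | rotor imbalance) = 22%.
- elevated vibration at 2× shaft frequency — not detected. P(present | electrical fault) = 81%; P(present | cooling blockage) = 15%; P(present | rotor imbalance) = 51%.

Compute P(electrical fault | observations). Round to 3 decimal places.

Multiply each prior by the joint likelihood of the evidence pattern (using 1 − P(present | H) for each absent observation):
  electrical fault: 0.42 × 0.42 × (1 − 0.39) × (1 − 0.81) = 0.020445
  cooling blockage: 0.21 × 0.78 × (1 − 0.80) × (1 − 0.15) = 0.027846
  rotor imbalance: 0.37 × 0.57 × (1 − 0.22) × (1 − 0.51) = 0.080606
Marginal likelihood of the evidence = 0.1289.
P(electrical fault | evidence) = 0.020445 / 0.1289 ≈ 0.159.

0.159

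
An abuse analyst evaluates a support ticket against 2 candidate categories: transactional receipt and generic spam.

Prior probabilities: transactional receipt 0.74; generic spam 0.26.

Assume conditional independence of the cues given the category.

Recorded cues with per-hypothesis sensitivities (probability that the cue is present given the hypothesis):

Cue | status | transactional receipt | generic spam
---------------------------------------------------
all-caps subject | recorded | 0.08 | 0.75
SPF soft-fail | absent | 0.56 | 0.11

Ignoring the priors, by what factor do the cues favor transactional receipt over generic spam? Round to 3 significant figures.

0.0527

Joint likelihood of the cue pattern under each hypothesis (using 1 − P(present | H) for each absent cue):
  transactional receipt: 0.08 × (1 − 0.56) = 0.0352
  generic spam: 0.75 × (1 − 0.11) = 0.6675
Bayes factor = 0.0352 / 0.6675 ≈ 0.0527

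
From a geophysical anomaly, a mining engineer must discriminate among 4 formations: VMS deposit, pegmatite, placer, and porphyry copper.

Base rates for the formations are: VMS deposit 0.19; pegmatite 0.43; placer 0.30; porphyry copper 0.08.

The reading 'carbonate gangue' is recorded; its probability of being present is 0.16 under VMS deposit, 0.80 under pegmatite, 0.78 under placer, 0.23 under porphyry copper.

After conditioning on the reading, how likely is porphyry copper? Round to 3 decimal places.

For each hypothesis, the unnormalized posterior weight is prior × likelihood:
  VMS deposit: 0.19 × 0.16 = 0.0304
  pegmatite: 0.43 × 0.80 = 0.344
  placer: 0.30 × 0.78 = 0.234
  porphyry copper: 0.08 × 0.23 = 0.0184
The unnormalized weights sum to 0.6268.
P(porphyry copper | evidence) = 0.0184 / 0.6268 ≈ 0.029.

0.029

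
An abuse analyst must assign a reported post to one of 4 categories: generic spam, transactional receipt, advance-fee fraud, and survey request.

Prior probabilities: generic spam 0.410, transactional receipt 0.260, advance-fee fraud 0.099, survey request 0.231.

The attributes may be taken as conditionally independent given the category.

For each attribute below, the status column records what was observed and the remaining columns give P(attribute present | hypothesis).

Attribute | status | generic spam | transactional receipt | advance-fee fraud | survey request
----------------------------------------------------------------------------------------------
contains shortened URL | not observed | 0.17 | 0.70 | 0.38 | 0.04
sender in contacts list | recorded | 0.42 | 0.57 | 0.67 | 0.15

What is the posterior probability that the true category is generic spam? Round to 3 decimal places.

0.546

By Bayes' rule with conditional independence, the unnormalized weight for each hypothesis is prior × ∏ likelihoods (using 1 − P(present | H) for each absent attribute):
  generic spam: 0.410 × (1 − 0.17) × 0.42 = 0.14293
  transactional receipt: 0.260 × (1 − 0.70) × 0.57 = 0.04446
  advance-fee fraud: 0.099 × (1 − 0.38) × 0.67 = 0.041125
  survey request: 0.231 × (1 − 0.04) × 0.15 = 0.033264
Marginal likelihood of the evidence = 0.26177.
P(generic spam | evidence) = 0.14293 / 0.26177 ≈ 0.546.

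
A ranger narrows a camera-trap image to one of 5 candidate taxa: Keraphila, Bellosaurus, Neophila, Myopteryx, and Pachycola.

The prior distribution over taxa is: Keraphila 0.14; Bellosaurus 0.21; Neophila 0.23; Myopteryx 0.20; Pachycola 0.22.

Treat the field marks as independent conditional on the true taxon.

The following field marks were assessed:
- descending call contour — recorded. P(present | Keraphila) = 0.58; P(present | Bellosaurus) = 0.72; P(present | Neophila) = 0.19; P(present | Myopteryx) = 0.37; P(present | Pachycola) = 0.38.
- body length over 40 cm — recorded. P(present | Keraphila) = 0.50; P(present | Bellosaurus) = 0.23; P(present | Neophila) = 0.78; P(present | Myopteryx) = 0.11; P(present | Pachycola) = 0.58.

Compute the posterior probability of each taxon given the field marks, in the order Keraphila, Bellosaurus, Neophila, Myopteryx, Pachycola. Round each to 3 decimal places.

For each hypothesis, the unnormalized posterior weight is prior × product of the field mark likelihoods:
  Keraphila: 0.14 × 0.58 × 0.50 = 0.0406
  Bellosaurus: 0.21 × 0.72 × 0.23 = 0.034776
  Neophila: 0.23 × 0.19 × 0.78 = 0.034086
  Myopteryx: 0.20 × 0.37 × 0.11 = 0.00814
  Pachycola: 0.22 × 0.38 × 0.58 = 0.048488
Normalizing constant Z = 0.0406 + 0.034776 + 0.034086 + 0.00814 + 0.048488 = 0.16609.
P(Keraphila | evidence) = 0.0406 / 0.16609 ≈ 0.244
P(Bellosaurus | evidence) = 0.034776 / 0.16609 ≈ 0.209
P(Neophila | evidence) = 0.034086 / 0.16609 ≈ 0.205
P(Myopteryx | evidence) = 0.00814 / 0.16609 ≈ 0.049
P(Pachycola | evidence) = 0.048488 / 0.16609 ≈ 0.292

0.244, 0.209, 0.205, 0.049, 0.292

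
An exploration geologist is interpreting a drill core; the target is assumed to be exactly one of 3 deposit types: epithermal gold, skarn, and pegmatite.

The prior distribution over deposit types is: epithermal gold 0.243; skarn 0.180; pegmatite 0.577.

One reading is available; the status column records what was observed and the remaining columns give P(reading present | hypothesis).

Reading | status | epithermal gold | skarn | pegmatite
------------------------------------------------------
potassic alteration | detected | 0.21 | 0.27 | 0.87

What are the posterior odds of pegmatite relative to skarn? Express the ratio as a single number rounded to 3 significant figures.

10.3

Posterior odds equal prior odds times the likelihood ratio; only the two competing hypotheses matter.
  pegmatite: 0.577 × 0.87 = 0.50199
  skarn: 0.180 × 0.27 = 0.0486
Odds(pegmatite : skarn) = 0.50199 / 0.0486 ≈ 10.3.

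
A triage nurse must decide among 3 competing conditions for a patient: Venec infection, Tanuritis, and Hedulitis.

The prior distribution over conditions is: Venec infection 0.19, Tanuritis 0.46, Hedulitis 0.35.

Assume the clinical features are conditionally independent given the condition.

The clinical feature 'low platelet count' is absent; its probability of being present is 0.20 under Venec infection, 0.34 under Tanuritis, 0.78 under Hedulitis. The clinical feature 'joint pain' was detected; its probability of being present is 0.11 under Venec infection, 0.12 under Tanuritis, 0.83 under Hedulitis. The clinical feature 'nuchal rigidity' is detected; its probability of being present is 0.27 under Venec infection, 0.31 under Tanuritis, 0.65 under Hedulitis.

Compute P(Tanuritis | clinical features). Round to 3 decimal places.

0.197

Multiply each prior by the joint likelihood of the clinical feature pattern (using 1 − P(present | H) for each absent clinical feature):
  Venec infection: 0.19 × (1 − 0.20) × 0.11 × 0.27 = 0.0045144
  Tanuritis: 0.46 × (1 − 0.34) × 0.12 × 0.31 = 0.011294
  Hedulitis: 0.35 × (1 − 0.78) × 0.83 × 0.65 = 0.041541
Normalizing constant Z = 0.0045144 + 0.011294 + 0.041541 = 0.05735.
P(Tanuritis | evidence) = 0.011294 / 0.05735 ≈ 0.197.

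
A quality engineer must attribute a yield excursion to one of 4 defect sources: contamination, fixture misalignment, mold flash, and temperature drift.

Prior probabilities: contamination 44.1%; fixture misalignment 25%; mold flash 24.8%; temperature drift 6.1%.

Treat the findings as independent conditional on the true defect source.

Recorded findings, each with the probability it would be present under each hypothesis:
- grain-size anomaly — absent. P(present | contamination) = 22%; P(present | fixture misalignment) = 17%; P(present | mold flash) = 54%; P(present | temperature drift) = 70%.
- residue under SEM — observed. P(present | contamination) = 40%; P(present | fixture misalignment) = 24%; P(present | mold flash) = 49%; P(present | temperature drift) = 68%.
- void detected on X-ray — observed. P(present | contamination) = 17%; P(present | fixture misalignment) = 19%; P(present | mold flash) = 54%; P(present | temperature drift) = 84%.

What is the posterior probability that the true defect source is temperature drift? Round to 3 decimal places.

Multiply each prior by the joint likelihood of the evidence pattern (using 1 − P(present | H) for each absent finding):
  contamination: 0.441 × (1 − 0.22) × 0.40 × 0.17 = 0.023391
  fixture misalignment: 0.250 × (1 − 0.17) × 0.24 × 0.19 = 0.009462
  mold flash: 0.248 × (1 − 0.54) × 0.49 × 0.54 = 0.030186
  temperature drift: 0.061 × (1 − 0.70) × 0.68 × 0.84 = 0.010453
The unnormalized weights sum to 0.073491.
P(temperature drift | evidence) = 0.010453 / 0.073491 ≈ 0.142.

0.142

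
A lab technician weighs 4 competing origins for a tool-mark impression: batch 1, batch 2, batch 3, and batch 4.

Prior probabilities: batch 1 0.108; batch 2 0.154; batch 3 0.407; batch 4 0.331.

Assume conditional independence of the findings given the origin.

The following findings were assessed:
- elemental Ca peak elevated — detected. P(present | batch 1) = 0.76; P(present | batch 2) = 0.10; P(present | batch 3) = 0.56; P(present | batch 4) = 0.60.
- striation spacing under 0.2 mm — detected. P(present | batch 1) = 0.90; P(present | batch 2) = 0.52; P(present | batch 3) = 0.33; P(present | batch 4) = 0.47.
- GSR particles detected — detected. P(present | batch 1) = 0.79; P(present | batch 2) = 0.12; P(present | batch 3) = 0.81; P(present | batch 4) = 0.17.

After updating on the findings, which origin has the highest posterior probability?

By Bayes' rule with conditional independence, the unnormalized weight for each hypothesis is prior × ∏ likelihoods:
  batch 1: 0.108 × 0.76 × 0.90 × 0.79 = 0.058359
  batch 2: 0.154 × 0.10 × 0.52 × 0.12 = 0.00096096
  batch 3: 0.407 × 0.56 × 0.33 × 0.81 = 0.060923
  batch 4: 0.331 × 0.60 × 0.47 × 0.17 = 0.015868
Marginal likelihood of the evidence = 0.13611.
P(batch 1 | evidence) ≈ 0.058359 / 0.13611 ≈ 0.429
P(batch 2 | evidence) ≈ 0.00096096 / 0.13611 ≈ 0.007
P(batch 3 | evidence) ≈ 0.060923 / 0.13611 ≈ 0.448
P(batch 4 | evidence) ≈ 0.015868 / 0.13611 ≈ 0.117
The largest is 0.448, so batch 3 is most probable.

batch 3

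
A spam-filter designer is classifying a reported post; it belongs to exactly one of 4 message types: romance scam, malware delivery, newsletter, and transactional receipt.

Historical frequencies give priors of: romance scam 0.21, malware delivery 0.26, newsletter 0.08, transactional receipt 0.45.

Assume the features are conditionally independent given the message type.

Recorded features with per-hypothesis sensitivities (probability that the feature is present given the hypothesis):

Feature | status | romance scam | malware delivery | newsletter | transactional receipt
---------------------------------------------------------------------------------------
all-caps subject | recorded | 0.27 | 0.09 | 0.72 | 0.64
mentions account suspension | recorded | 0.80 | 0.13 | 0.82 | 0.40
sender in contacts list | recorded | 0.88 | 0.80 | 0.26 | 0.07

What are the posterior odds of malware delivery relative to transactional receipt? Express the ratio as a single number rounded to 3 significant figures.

0.302

The normalizing constant cancels in an odds ratio, so compute prior × likelihood for the two hypotheses only:
  malware delivery: 0.26 × 0.09 × 0.13 × 0.80 = 0.0024336
  transactional receipt: 0.45 × 0.64 × 0.40 × 0.07 = 0.008064
Odds(malware delivery : transactional receipt) = 0.0024336 / 0.008064 ≈ 0.302.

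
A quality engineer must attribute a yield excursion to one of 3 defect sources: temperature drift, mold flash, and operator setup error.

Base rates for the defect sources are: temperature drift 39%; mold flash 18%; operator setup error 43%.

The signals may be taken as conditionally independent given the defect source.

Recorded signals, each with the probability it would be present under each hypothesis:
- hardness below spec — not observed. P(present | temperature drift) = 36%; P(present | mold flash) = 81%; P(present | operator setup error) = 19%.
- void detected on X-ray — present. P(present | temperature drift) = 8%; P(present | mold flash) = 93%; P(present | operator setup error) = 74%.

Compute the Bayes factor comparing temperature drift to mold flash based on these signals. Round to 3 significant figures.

Joint likelihood of the signal pattern under each hypothesis (using 1 − P(present | H) for each absent signal):
  temperature drift: (1 − 0.36) × 0.08 = 0.0512
  mold flash: (1 − 0.81) × 0.93 = 0.1767
Bayes factor = 0.0512 / 0.1767 ≈ 0.290

0.290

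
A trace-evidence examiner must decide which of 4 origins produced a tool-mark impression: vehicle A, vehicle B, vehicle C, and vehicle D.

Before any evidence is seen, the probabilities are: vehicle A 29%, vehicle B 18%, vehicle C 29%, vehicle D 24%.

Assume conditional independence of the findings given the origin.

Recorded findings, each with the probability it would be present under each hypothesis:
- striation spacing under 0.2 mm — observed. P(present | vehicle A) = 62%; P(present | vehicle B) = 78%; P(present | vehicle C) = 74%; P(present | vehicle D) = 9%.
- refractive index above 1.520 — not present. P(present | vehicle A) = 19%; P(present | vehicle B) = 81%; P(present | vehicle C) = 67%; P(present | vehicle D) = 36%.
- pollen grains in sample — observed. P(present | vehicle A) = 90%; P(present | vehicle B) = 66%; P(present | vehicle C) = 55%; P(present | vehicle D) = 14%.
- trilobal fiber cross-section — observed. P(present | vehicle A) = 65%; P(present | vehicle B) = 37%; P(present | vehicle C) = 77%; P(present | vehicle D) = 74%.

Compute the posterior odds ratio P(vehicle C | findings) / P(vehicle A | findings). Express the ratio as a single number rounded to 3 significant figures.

Posterior odds equal prior odds times the likelihood ratio; only the two competing hypotheses matter (using 1 − P(present | H) for each absent finding).
  vehicle C: 0.29 × 0.74 × (1 − 0.67) × 0.55 × 0.77 = 0.029991
  vehicle A: 0.29 × 0.62 × (1 − 0.19) × 0.90 × 0.65 = 0.085198
Odds(vehicle C : vehicle A) = 0.029991 / 0.085198 ≈ 0.352.

0.352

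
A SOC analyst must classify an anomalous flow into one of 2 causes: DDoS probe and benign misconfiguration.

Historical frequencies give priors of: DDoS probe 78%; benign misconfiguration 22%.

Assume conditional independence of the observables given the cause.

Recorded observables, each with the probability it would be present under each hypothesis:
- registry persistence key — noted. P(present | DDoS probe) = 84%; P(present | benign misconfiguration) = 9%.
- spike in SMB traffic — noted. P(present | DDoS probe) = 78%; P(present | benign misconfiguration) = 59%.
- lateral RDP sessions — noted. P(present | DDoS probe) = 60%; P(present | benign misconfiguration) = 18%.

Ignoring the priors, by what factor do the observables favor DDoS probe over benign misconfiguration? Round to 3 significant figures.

41.1

Joint likelihood of the observable pattern under each hypothesis:
  DDoS probe: 0.84 × 0.78 × 0.60 = 0.39312
  benign misconfiguration: 0.09 × 0.59 × 0.18 = 0.009558
Bayes factor = 0.39312 / 0.009558 ≈ 41.1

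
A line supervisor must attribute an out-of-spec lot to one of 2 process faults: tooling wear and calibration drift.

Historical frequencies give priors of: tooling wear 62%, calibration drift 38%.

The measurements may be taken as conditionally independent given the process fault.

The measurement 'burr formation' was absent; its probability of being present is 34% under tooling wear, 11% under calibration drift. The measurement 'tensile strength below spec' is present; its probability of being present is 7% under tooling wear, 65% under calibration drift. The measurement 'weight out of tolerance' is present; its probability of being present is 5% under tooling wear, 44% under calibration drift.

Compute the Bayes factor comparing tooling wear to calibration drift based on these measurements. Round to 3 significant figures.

0.00908

Take the product of per-measurement likelihoods under each hypothesis (using 1 − P(present | H) for each absent measurement), then divide.
  tooling wear: (1 − 0.34) × 0.07 × 0.05 = 0.00231
  calibration drift: (1 − 0.11) × 0.65 × 0.44 = 0.25454
Bayes factor = 0.00231 / 0.25454 ≈ 0.00908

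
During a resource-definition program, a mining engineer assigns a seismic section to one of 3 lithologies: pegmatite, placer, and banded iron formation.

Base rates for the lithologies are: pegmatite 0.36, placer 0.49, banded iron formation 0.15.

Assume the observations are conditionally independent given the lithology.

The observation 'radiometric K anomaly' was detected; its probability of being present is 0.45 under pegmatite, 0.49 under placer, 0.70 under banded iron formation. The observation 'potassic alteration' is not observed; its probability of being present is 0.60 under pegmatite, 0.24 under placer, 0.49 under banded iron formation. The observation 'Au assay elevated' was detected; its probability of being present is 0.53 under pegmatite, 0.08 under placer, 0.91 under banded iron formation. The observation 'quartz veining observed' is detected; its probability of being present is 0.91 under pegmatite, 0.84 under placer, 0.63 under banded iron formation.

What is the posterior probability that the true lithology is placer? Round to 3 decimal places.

0.165

For each hypothesis, the unnormalized posterior weight is prior × product of the observation likelihoods (using 1 − P(present | H) for each absent observation):
  pegmatite: 0.36 × 0.45 × (1 − 0.60) × 0.53 × 0.91 = 0.031253
  placer: 0.49 × 0.49 × (1 − 0.24) × 0.08 × 0.84 = 0.012262
  banded iron formation: 0.15 × 0.70 × (1 − 0.49) × 0.91 × 0.63 = 0.0307
Marginal likelihood of the evidence = 0.074216.
P(placer | evidence) = 0.012262 / 0.074216 ≈ 0.165.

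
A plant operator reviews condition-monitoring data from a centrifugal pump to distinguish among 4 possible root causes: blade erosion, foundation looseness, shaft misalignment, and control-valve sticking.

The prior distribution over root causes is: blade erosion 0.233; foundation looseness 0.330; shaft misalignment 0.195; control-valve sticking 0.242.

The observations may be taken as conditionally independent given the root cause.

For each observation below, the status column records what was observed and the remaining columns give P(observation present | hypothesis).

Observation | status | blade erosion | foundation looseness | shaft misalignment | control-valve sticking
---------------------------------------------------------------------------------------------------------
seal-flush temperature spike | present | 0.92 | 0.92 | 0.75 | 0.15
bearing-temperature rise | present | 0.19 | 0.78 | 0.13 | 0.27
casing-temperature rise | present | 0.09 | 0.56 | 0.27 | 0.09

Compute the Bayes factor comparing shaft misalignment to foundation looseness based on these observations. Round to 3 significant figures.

Joint likelihood of the evidence pattern under each hypothesis:
  shaft misalignment: 0.75 × 0.13 × 0.27 = 0.026325
  foundation looseness: 0.92 × 0.78 × 0.56 = 0.40186
Bayes factor = 0.026325 / 0.40186 ≈ 0.0655

0.0655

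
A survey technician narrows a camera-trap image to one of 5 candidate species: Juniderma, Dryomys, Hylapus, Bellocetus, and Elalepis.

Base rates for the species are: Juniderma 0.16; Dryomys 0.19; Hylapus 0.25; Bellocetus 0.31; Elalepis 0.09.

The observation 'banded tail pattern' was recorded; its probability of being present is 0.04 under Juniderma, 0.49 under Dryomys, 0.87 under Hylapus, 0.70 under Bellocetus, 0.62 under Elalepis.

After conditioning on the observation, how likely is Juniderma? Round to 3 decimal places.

0.011

Multiply each prior by the likelihood of the observation:
  Juniderma: 0.16 × 0.04 = 0.0064
  Dryomys: 0.19 × 0.49 = 0.0931
  Hylapus: 0.25 × 0.87 = 0.2175
  Bellocetus: 0.31 × 0.70 = 0.217
  Elalepis: 0.09 × 0.62 = 0.0558
Marginal likelihood of the evidence = 0.5898.
P(Juniderma | evidence) = 0.0064 / 0.5898 ≈ 0.011.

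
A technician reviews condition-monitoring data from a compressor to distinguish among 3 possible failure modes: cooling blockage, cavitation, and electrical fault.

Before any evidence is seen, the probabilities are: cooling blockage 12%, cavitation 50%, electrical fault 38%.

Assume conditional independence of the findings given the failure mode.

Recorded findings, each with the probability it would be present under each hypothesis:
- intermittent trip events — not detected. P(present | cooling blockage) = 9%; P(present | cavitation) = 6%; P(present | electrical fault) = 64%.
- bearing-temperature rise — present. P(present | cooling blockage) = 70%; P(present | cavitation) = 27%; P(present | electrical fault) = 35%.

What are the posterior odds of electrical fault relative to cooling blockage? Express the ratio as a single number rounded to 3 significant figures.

0.626

Posterior odds equal prior odds times the likelihood ratio; only the two competing hypotheses matter (using 1 − P(present | H) for each absent finding).
  electrical fault: 0.38 × (1 − 0.64) × 0.35 = 0.04788
  cooling blockage: 0.12 × (1 − 0.09) × 0.70 = 0.07644
Odds(electrical fault : cooling blockage) = 0.04788 / 0.07644 ≈ 0.626.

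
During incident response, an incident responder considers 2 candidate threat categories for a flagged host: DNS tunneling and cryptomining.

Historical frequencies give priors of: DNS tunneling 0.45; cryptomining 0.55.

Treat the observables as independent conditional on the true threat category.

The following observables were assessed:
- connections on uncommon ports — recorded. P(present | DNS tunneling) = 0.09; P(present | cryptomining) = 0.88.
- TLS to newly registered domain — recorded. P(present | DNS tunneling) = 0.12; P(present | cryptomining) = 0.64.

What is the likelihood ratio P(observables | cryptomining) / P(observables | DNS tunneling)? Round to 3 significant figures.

The Bayes factor is the ratio of the joint likelihoods of the observable pattern under the two hypotheses.
  cryptomining: 0.88 × 0.64 = 0.5632
  DNS tunneling: 0.09 × 0.12 = 0.0108
Bayes factor = 0.5632 / 0.0108 ≈ 52.1

52.1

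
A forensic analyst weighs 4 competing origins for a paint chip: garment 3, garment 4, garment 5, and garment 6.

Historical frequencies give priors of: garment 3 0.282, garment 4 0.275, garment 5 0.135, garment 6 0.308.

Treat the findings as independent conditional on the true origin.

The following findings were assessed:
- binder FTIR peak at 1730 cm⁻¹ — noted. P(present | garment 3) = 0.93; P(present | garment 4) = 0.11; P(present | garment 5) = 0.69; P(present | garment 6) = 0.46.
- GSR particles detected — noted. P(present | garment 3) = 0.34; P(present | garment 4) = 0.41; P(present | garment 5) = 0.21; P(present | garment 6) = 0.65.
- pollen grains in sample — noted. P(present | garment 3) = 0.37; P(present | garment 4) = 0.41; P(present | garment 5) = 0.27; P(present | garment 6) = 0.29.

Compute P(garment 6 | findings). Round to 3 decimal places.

0.381

By Bayes' rule with conditional independence, the unnormalized weight for each hypothesis is prior × ∏ likelihoods:
  garment 3: 0.282 × 0.93 × 0.34 × 0.37 = 0.032992
  garment 4: 0.275 × 0.11 × 0.41 × 0.41 = 0.005085
  garment 5: 0.135 × 0.69 × 0.21 × 0.27 = 0.0052816
  garment 6: 0.308 × 0.46 × 0.65 × 0.29 = 0.026707
The unnormalized weights sum to 0.070066.
P(garment 6 | evidence) = 0.026707 / 0.070066 ≈ 0.381.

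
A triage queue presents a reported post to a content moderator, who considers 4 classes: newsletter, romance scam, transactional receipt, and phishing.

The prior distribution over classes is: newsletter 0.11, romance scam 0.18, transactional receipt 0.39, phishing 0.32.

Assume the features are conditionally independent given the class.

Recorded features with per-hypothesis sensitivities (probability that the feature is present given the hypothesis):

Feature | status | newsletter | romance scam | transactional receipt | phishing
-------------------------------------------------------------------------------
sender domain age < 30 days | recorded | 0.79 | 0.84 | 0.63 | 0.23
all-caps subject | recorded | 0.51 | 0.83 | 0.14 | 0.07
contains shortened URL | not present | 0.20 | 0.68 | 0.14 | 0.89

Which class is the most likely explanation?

romance scam

For each hypothesis, the unnormalized posterior weight is prior × product of the feature likelihoods (using 1 − P(present | H) for each absent feature):
  newsletter: 0.11 × 0.79 × 0.51 × (1 − 0.20) = 0.035455
  romance scam: 0.18 × 0.84 × 0.83 × (1 − 0.68) = 0.040159
  transactional receipt: 0.39 × 0.63 × 0.14 × (1 − 0.14) = 0.029582
  phishing: 0.32 × 0.23 × 0.07 × (1 − 0.89) = 0.00056672
Marginal likelihood of the evidence = 0.10576.
P(newsletter | evidence) ≈ 0.035455 / 0.10576 ≈ 0.335
P(romance scam | evidence) ≈ 0.040159 / 0.10576 ≈ 0.380
P(transactional receipt | evidence) ≈ 0.029582 / 0.10576 ≈ 0.280
P(phishing | evidence) ≈ 0.00056672 / 0.10576 ≈ 0.005
The largest is 0.380, so romance scam is most probable.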